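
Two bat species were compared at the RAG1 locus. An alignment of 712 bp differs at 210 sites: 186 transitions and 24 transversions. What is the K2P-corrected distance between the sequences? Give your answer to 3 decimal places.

0.424

P = 186/712 ≈ 0.261236 and Q = 24/712 ≈ 0.033708.
Under the Kimura two-parameter model, d = −½ ln(1 − 2P − Q) − ¼ ln(1 − 2Q).
1 − 2P − Q = 0.44382, giving −½ ln(0.44382) = 0.406168.
1 − 2Q = 0.932584, giving −¼ ln(0.932584) = 0.017449.
d = 0.406168 + 0.017449 = 0.423617.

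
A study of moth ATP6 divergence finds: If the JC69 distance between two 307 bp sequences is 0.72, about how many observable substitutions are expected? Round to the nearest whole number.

Invert JC69: p = (3/4)(1 − e^(−4d/3)) = 0.75 × (1 − e^(-0.96)) = 0.75 × (1 − 0.382893) = 0.462830.
Expected differing sites = pL ≈ 0.462830 × 307 = 142.08881 ≈ 142.

142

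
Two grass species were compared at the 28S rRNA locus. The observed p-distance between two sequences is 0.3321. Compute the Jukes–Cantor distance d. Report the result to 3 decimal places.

d = −(3/4) ln(1 − 4p/3) = −0.75 ln(1 − 0.4428) = −0.75 ln(0.5572)
  = −0.75 × (-0.584831) = 0.438623 substitutions/site.

0.439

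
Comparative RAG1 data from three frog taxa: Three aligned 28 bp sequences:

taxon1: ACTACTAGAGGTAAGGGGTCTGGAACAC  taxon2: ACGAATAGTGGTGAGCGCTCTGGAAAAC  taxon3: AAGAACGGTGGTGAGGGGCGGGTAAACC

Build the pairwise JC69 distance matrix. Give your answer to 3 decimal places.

d(taxon1,taxon2) = 0.304, d(taxon1,taxon3) = 0.724, d(taxon2,taxon3) = 0.485

taxon1–taxon2: 7/28 sites differ → p = 0.25, d = −0.75 ln(1 − 0.333333) = 0.304098 ≈ 0.304.
taxon1–taxon3: 13/28 sites differ → p ≈ 0.464286, d = −0.75 ln(1 − 0.619048) = 0.723811 ≈ 0.724.
taxon2–taxon3: 10/28 sites differ → p ≈ 0.357143, d = −0.75 ln(1 − 0.476191) = 0.484971 ≈ 0.485.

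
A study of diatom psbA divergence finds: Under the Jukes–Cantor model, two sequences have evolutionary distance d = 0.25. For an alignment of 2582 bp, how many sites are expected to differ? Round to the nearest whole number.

549

Invert JC69: p = (3/4)(1 − e^(−4d/3)) = 0.75 × (1 − e^(-0.333333)) = 0.75 × (1 − 0.716532) = 0.212601.
Expected differing sites = pL ≈ 0.212601 × 2582 = 548.935782 ≈ 549.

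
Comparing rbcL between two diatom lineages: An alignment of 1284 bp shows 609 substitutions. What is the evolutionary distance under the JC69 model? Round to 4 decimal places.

p = 609/1284 ≈ 0.474299.
d = −(3/4) ln(1 − 4p/3) = −0.75 ln(1 − 0.632399) = −0.75 ln(0.367601)
  = −0.75 × (-1.000757) = 0.750568 substitutions/site.

0.7506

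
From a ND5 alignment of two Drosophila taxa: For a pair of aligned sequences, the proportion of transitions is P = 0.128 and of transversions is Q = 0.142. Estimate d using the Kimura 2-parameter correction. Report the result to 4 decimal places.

0.3373

Under the Kimura two-parameter model, d = −½ ln(1 − 2P − Q) − ¼ ln(1 − 2Q).
1 − 2P − Q = 0.602, giving −½ ln(0.602) = 0.253749.
1 − 2Q = 0.716, giving −¼ ln(0.716) = 0.083519.
d = 0.253749 + 0.083519 = 0.337268.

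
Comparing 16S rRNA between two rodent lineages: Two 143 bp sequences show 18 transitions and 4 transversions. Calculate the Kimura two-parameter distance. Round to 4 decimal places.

P = 18/143 ≈ 0.125874 and Q = 4/143 ≈ 0.027972.
Under the Kimura two-parameter model, d = −½ ln(1 − 2P − Q) − ¼ ln(1 − 2Q).
1 − 2P − Q = 0.72028, giving −½ ln(0.72028) = 0.164058.
1 − 2Q = 0.944056, giving −¼ ln(0.944056) = 0.014392.
d = 0.164058 + 0.014392 = 0.178450.

0.1785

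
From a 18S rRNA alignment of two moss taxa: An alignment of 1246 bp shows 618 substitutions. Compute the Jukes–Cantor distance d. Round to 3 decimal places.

0.812

p = 618/1246 ≈ 0.495987.
d = −(3/4) ln(1 − 4p/3) = −0.75 ln(1 − 0.661316) = −0.75 ln(0.338684)
  = −0.75 × (-1.082688) = 0.812016 substitutions/site.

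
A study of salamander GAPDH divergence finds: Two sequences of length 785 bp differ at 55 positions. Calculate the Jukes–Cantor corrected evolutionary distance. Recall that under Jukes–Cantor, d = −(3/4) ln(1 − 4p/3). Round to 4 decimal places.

p = 55/785 ≈ 0.070064.
d = −(3/4) ln(1 − 4p/3) = −0.75 ln(1 − 0.093419) = −0.75 ln(0.906581)
  = −0.75 × (-0.098075) = 0.073556 substitutions/site.

0.0736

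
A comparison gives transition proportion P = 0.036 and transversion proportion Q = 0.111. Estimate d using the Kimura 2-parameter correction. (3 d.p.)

Under the Kimura two-parameter model, d = −½ ln(1 − 2P − Q) − ¼ ln(1 − 2Q).
1 − 2P − Q = 0.817, giving −½ ln(0.817) = 0.101058.
1 − 2Q = 0.778, giving −¼ ln(0.778) = 0.062757.
d = 0.101058 + 0.062757 = 0.163815.

0.164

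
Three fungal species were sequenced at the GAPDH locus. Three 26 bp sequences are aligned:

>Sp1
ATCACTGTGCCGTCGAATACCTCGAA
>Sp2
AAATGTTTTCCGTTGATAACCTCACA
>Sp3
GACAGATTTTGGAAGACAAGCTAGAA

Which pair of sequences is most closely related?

Sp1–Sp2: 11/26 differ, p = 0.423, d = 0.623.
Sp1–Sp3: 14/26 differ, p = 0.538, d = 0.949.
Sp2–Sp3: 13/26 differ, p = 0.500, d = 0.824.
The smallest distance is between Sp1 and Sp2.

Sp1 and Sp2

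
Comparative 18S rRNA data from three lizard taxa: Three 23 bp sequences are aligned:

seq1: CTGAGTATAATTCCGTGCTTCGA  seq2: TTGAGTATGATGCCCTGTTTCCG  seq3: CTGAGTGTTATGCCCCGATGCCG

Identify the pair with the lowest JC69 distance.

seq1–seq2: 7/23 differ, p = 0.304, d = 0.390.
seq1–seq3: 9/23 differ, p = 0.391, d = 0.553.
seq2–seq3: 6/23 differ, p = 0.261, d = 0.321.
The smallest distance is between seq2 and seq3.

seq2 and seq3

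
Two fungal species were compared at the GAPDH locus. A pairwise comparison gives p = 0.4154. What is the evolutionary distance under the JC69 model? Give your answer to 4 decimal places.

0.6054

d = −(3/4) ln(1 − 4p/3) = −0.75 ln(1 − 0.553867) = −0.75 ln(0.446133)
  = −0.75 × (-0.807138) = 0.605354 substitutions/site.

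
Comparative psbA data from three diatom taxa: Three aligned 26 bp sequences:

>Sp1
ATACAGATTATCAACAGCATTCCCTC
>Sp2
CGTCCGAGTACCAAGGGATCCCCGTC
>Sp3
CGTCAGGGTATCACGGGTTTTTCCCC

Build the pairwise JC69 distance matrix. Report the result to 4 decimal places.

d(Sp1,Sp2) = 0.8240, d(Sp1,Sp3) = 0.7166, d(Sp2,Sp3) = 0.5393

Sp1–Sp2: 13/26 sites differ → p = 0.5, d = −0.75 ln(1 − 0.666667) = 0.823960 ≈ 0.8240.
Sp1–Sp3: 12/26 sites differ → p ≈ 0.461538, d = −0.75 ln(1 − 0.615384) = 0.716632 ≈ 0.7166.
Sp2–Sp3: 10/26 sites differ → p ≈ 0.384615, d = −0.75 ln(1 − 0.51282) = 0.539341 ≈ 0.5393.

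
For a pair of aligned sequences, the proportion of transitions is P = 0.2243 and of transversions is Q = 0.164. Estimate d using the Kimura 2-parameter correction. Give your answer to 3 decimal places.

0.574

Under the Kimura two-parameter model, d = −½ ln(1 − 2P − Q) − ¼ ln(1 − 2Q).
1 − 2P − Q = 0.3874, giving −½ ln(0.3874) = 0.474149.
1 − 2Q = 0.672, giving −¼ ln(0.672) = 0.099374.
d = 0.474149 + 0.099374 = 0.573523.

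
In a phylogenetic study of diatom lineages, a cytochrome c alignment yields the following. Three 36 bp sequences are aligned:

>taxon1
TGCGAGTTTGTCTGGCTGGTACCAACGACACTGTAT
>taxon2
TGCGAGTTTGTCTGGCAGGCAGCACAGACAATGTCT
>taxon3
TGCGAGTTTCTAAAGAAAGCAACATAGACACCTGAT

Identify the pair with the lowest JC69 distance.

taxon1 and taxon2

taxon1–taxon2: 7/36 differ, p = 0.194, d = 0.225.
taxon1–taxon3: 14/36 differ, p = 0.389, d = 0.548.
taxon2–taxon3: 13/36 differ, p = 0.361, d = 0.493.
The smallest distance is between taxon1 and taxon2.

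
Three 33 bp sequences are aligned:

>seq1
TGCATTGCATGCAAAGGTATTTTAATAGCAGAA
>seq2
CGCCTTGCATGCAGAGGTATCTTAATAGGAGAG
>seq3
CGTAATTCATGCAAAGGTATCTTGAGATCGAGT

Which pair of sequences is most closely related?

seq1 and seq2

seq1–seq2: 6/33 differ, p = 0.182, d = 0.208.
seq1–seq3: 12/33 differ, p = 0.364, d = 0.497.
seq2–seq3: 13/33 differ, p = 0.394, d = 0.559.
The smallest distance is between seq1 and seq2.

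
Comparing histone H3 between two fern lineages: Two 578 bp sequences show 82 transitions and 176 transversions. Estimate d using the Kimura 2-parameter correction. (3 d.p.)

P = 82/578 ≈ 0.141869 and Q = 176/578 ≈ 0.304498.
Under the Kimura two-parameter model, d = −½ ln(1 − 2P − Q) − ¼ ln(1 − 2Q).
1 − 2P − Q = 0.411764, giving −½ ln(0.411764) = 0.443652.
1 − 2Q = 0.391004, giving −¼ ln(0.391004) = 0.234759.
d = 0.443652 + 0.234759 = 0.678411.

0.678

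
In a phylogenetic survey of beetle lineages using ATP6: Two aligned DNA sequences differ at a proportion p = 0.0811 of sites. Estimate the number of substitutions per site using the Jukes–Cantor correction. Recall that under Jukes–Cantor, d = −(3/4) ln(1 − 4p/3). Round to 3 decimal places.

0.086

d = −(3/4) ln(1 − 4p/3) = −0.75 ln(1 − 0.108133) = −0.75 ln(0.891867)
  = −0.75 × (-0.114438) = 0.085829 substitutions/site.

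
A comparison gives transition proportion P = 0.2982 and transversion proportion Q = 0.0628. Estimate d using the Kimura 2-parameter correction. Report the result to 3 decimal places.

0.572

Under the Kimura two-parameter model, d = −½ ln(1 − 2P − Q) − ¼ ln(1 − 2Q).
1 − 2P − Q = 0.3408, giving −½ ln(0.3408) = 0.538230.
1 − 2Q = 0.8744, giving −¼ ln(0.8744) = 0.033554.
d = 0.538230 + 0.033554 = 0.571784.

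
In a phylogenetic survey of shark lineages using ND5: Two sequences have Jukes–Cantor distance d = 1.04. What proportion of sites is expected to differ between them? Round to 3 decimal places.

p = (3/4)(1 − e^(−4d/3)) = 0.75 × (1 − e^(-1.386667)) = 0.75 × (1 − 0.249907) = 0.562570.

0.563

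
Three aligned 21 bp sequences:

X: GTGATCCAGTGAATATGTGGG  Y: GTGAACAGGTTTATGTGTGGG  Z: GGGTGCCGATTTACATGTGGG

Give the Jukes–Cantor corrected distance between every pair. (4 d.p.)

X–Y: 6/21 sites differ → p ≈ 0.285714, d = −0.75 ln(1 − 0.380952) = 0.359679 ≈ 0.3597.
X–Z: 8/21 sites differ → p ≈ 0.380952, d = −0.75 ln(1 − 0.507936) = 0.531860 ≈ 0.5319.
Y–Z: 7/21 sites differ → p ≈ 0.333333, d = −0.75 ln(1 − 0.444444) = 0.440839 ≈ 0.4408.

d(X,Y) = 0.3597, d(X,Z) = 0.5319, d(Y,Z) = 0.4408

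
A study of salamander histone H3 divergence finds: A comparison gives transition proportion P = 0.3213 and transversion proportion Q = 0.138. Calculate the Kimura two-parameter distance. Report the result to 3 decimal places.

0.839

Under the Kimura two-parameter model, d = −½ ln(1 − 2P − Q) − ¼ ln(1 − 2Q).
1 − 2P − Q = 0.2194, giving −½ ln(0.2194) = 0.758429.
1 − 2Q = 0.724, giving −¼ ln(0.724) = 0.080741.
d = 0.758429 + 0.080741 = 0.839170.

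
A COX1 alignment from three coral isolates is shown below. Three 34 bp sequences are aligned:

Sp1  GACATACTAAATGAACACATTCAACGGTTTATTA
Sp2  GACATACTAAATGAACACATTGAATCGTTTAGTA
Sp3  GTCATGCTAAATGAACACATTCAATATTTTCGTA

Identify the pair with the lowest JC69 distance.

Sp1–Sp2: 4/34 differ, p = 0.118, d = 0.128.
Sp1–Sp3: 7/34 differ, p = 0.206, d = 0.241.
Sp2–Sp3: 6/34 differ, p = 0.176, d = 0.201.
The smallest distance is between Sp1 and Sp2.

Sp1 and Sp2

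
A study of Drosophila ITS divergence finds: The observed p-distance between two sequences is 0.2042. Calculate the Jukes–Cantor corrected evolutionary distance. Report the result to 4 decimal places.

d = −(3/4) ln(1 − 4p/3) = −0.75 ln(1 − 0.272267) = −0.75 ln(0.727733)
  = −0.75 × (-0.317821) = 0.238366 substitutions/site.

0.2384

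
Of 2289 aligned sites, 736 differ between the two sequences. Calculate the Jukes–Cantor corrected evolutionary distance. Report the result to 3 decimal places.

p = 736/2289 ≈ 0.321538.
d = −(3/4) ln(1 − 4p/3) = −0.75 ln(1 − 0.428717) = −0.75 ln(0.571283)
  = −0.75 × (-0.559871) = 0.419903 substitutions/site.

0.420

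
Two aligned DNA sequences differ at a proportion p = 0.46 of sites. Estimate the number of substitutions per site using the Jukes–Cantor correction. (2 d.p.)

0.71

d = −(3/4) ln(1 − 4p/3) = −0.75 ln(1 − 0.613333) = −0.75 ln(0.386667)
  = −0.75 × (-0.950191) = 0.712643 substitutions/site.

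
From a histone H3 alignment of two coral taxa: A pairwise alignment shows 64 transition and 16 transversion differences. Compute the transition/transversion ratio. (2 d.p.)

4.00

R = 64/16 = 4.00.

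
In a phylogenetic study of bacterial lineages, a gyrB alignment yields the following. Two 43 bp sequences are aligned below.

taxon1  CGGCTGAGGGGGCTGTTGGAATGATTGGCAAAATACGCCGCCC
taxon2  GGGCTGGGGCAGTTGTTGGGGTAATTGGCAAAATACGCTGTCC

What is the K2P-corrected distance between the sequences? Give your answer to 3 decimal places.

0.296

Of 43 sites, 8 differences are transitions and 2 are transversions, so P = 8/43 ≈ 0.186047 and Q = 2/43 ≈ 0.046512.
Under the Kimura two-parameter model, d = −½ ln(1 − 2P − Q) − ¼ ln(1 − 2Q).
1 − 2P − Q = 0.581394, giving −½ ln(0.581394) = 0.271163.
1 − 2Q = 0.906976, giving −¼ ln(0.906976) = 0.024410.
d = 0.271163 + 0.024410 = 0.295573.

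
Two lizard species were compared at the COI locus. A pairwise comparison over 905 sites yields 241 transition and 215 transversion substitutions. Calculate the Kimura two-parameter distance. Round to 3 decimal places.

P = 241/905 ≈ 0.266298 and Q = 215/905 ≈ 0.237569.
Under the Kimura two-parameter model, d = −½ ln(1 − 2P − Q) − ¼ ln(1 − 2Q).
1 − 2P − Q = 0.229835, giving −½ ln(0.229835) = 0.735197.
1 − 2Q = 0.524862, giving −¼ ln(0.524862) = 0.161155.
d = 0.735197 + 0.161155 = 0.896352.

0.896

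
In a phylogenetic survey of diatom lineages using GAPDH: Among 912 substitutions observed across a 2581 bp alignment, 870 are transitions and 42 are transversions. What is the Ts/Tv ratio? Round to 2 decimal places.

R = 870/42 = 20.714285… ≈ 20.71 (to 2 d.p.).

20.71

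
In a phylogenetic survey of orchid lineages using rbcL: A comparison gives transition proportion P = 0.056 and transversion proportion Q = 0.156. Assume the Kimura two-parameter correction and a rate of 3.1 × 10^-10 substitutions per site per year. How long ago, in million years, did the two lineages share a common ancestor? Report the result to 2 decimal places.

Under the Kimura two-parameter model, d = −½ ln(1 − 2P − Q) − ¼ ln(1 − 2Q).
1 − 2P − Q = 0.732, giving −½ ln(0.732) = 0.155987.
1 − 2Q = 0.688, giving −¼ ln(0.688) = 0.093492.
d = 0.155987 + 0.093492 = 0.249479.
Under a molecular clock d = 2μt, so t = d/(2μ) = 0.249479 / (2 × 3.1 × 10^-10) = 402.39 million years.

402.39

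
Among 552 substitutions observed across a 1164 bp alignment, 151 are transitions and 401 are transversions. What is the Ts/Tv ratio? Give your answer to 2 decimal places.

R = 151/401 = 0.376558… ≈ 0.38 (to 2 d.p.).

0.38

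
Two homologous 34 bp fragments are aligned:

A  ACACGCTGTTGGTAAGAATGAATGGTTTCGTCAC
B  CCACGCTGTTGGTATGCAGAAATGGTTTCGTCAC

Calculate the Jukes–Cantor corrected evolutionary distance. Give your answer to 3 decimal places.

The sequences differ at 5 of 34 sites (1, 15, 17, 19, 20), so p = 5/34 ≈ 0.147059.
d = −(3/4) ln(1 − 4p/3) = −0.75 ln(1 − 0.196079) = −0.75 ln(0.803921)
  = −0.75 × (-0.218254) = 0.163691 substitutions/site.

0.164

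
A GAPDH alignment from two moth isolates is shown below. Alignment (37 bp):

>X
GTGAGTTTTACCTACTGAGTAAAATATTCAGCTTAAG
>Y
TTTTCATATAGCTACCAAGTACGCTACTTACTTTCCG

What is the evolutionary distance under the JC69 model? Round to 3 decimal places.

0.784

The sequences differ at 18 of 37 sites, so p = 18/37 ≈ 0.486486.
d = −(3/4) ln(1 − 4p/3) = −0.75 ln(1 − 0.648648) = −0.75 ln(0.351352)
  = −0.75 × (-1.045967) = 0.784475 substitutions/site.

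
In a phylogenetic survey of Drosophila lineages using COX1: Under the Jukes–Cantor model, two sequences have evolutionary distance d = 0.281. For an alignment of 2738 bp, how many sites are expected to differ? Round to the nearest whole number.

Invert JC69: p = (3/4)(1 − e^(−4d/3)) = 0.75 × (1 − e^(-0.374667)) = 0.75 × (1 − 0.687518) = 0.234362.
Expected differing sites = pL ≈ 0.234362 × 2738 = 641.683156 ≈ 642.

642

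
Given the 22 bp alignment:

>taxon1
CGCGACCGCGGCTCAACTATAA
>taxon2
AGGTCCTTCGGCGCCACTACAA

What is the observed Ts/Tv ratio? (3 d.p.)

Transitions are A↔G and C↔T; transversions are all other mismatches.
Transitions: 2. Transversions: 7.
R = 2/7 = 0.285714… ≈ 0.286 (to 3 d.p.).

0.286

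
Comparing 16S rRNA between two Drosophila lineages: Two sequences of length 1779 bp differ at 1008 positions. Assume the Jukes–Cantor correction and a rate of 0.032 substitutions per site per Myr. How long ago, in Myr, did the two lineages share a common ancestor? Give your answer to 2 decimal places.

p = 1008/1779 ≈ 0.56661.
d = −(3/4) ln(1 − 4p/3) = −0.75 ln(1 − 0.75548) = −0.75 ln(0.24452)
  = −0.75 × (-1.408458) = 1.056344 substitutions/site.
Under a molecular clock d = 2μt, so t = d/(2μ) = 1.056344 / (2 × 0.032) = 16.51 Myr.

16.51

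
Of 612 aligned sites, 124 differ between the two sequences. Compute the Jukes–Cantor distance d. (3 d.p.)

0.236

p = 124/612 ≈ 0.202614.
d = −(3/4) ln(1 − 4p/3) = −0.75 ln(1 − 0.270152) = −0.75 ln(0.729848)
  = −0.75 × (-0.314919) = 0.236189 substitutions/site.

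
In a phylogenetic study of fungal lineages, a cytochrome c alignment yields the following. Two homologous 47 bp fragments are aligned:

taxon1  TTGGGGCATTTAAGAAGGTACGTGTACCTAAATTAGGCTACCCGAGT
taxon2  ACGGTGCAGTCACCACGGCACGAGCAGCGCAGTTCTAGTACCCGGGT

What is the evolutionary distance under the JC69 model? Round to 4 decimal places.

0.6284

The sequences differ at 20 of 47 sites, so p = 20/47 ≈ 0.425532.
d = −(3/4) ln(1 − 4p/3) = −0.75 ln(1 − 0.567376) = −0.75 ln(0.432624)
  = −0.75 × (-0.837886) = 0.628415 substitutions/site.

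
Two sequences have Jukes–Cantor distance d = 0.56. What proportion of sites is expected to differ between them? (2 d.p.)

0.39

p = (3/4)(1 − e^(−4d/3)) = 0.75 × (1 − e^(-0.746667)) = 0.75 × (1 − 0.473944) = 0.394542.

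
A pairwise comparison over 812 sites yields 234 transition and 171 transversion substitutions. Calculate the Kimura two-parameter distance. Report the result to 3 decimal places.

P = 234/812 ≈ 0.288177 and Q = 171/812 ≈ 0.210591.
Under the Kimura two-parameter model, d = −½ ln(1 − 2P − Q) − ¼ ln(1 − 2Q).
1 − 2P − Q = 0.213055, giving −½ ln(0.213055) = 0.773102.
1 − 2Q = 0.578818, giving −¼ ln(0.578818) = 0.136692.
d = 0.773102 + 0.136692 = 0.909794.

0.910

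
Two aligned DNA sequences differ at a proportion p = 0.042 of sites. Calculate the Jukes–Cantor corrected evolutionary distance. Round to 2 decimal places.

0.04

d = −(3/4) ln(1 − 4p/3) = −0.75 ln(1 − 0.056) = −0.75 ln(0.944)
  = −0.75 × (-0.057629) = 0.043222 substitutions/site.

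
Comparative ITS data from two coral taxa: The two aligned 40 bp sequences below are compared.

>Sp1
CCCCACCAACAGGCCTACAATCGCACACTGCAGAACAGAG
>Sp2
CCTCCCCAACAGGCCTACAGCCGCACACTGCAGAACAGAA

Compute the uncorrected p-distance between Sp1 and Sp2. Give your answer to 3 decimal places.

0.125

The sequences differ at 5 of 40 positions (sites 3, 5, 20, 21, 40).
p = 5/40 = 0.125.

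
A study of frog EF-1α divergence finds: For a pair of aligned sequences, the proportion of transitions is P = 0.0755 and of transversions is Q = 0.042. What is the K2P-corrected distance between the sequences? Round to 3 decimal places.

0.129

Under the Kimura two-parameter model, d = −½ ln(1 − 2P − Q) − ¼ ln(1 − 2Q).
1 − 2P − Q = 0.807, giving −½ ln(0.807) = 0.107216.
1 − 2Q = 0.916, giving −¼ ln(0.916) = 0.021935.
d = 0.107216 + 0.021935 = 0.129151.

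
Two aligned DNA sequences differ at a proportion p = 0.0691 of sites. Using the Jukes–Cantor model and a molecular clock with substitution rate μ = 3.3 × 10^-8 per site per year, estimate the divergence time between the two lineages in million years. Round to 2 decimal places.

1.10

d = −(3/4) ln(1 − 4p/3) = −0.75 ln(1 − 0.092133) = −0.75 ln(0.907867)
  = −0.75 × (-0.096657) = 0.072493 substitutions/site.
Under a molecular clock d = 2μt, so t = d/(2μ) = 0.072493 / (2 × 3.3 × 10^-8) = 1.10 million years.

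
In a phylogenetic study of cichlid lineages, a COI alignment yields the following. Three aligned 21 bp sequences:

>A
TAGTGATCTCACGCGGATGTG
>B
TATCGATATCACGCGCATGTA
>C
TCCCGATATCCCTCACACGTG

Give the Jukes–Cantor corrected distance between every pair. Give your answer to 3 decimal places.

A–B: 5/21 sites differ → p ≈ 0.238095, d = −0.75 ln(1 − 0.31746) = 0.286451 ≈ 0.286.
A–C: 9/21 sites differ → p ≈ 0.428571, d = −0.75 ln(1 − 0.571428) = 0.635472 ≈ 0.635.
B–C: 7/21 sites differ → p ≈ 0.333333, d = −0.75 ln(1 − 0.444444) = 0.440839 ≈ 0.441.

d(A,B) = 0.286, d(A,C) = 0.635, d(B,C) = 0.441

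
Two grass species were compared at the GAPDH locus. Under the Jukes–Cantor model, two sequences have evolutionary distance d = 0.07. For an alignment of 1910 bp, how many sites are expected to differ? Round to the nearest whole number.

Invert JC69: p = (3/4)(1 − e^(−4d/3)) = 0.75 × (1 − e^(-0.093333)) = 0.75 × (1 − 0.910890) = 0.066833.
Expected differing sites = pL ≈ 0.066833 × 1910 = 127.65103 ≈ 128.

128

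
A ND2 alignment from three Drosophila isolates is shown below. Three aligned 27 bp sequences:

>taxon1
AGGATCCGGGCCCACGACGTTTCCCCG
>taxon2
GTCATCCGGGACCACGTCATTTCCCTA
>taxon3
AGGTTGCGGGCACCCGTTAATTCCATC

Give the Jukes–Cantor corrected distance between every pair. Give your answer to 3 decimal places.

taxon1–taxon2: 8/27 sites differ → p ≈ 0.296296, d = −0.75 ln(1 − 0.395061) = 0.376971 ≈ 0.377.
taxon1–taxon3: 11/27 sites differ → p ≈ 0.407407, d = −0.75 ln(1 − 0.543209) = 0.587647 ≈ 0.588.
taxon2–taxon3: 12/27 sites differ → p ≈ 0.444444, d = −0.75 ln(1 − 0.592592) = 0.673455 ≈ 0.673.

d(taxon1,taxon2) = 0.377, d(taxon1,taxon3) = 0.588, d(taxon2,taxon3) = 0.673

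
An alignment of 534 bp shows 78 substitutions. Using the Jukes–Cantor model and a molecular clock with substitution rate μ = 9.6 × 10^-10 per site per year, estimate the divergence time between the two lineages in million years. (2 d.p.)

p = 78/534 ≈ 0.146067.
d = −(3/4) ln(1 − 4p/3) = −0.75 ln(1 − 0.194756) = −0.75 ln(0.805244)
  = −0.75 × (-0.216610) = 0.162458 substitutions/site.
Under a molecular clock d = 2μt, so t = d/(2μ) = 0.162458 / (2 × 9.6 × 10^-10) = 84.61 million years.

84.61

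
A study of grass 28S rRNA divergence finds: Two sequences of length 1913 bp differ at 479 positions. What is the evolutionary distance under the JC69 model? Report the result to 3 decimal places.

p = 479/1913 ≈ 0.250392.
d = −(3/4) ln(1 − 4p/3) = −0.75 ln(1 − 0.333856) = −0.75 ln(0.666144)
  = −0.75 × (-0.406249) = 0.304687 substitutions/site.

0.305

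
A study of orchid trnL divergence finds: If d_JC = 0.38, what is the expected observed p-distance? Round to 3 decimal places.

p = (3/4)(1 − e^(−4d/3)) = 0.75 × (1 − e^(-0.506667)) = 0.75 × (1 − 0.602500) = 0.298125.

0.298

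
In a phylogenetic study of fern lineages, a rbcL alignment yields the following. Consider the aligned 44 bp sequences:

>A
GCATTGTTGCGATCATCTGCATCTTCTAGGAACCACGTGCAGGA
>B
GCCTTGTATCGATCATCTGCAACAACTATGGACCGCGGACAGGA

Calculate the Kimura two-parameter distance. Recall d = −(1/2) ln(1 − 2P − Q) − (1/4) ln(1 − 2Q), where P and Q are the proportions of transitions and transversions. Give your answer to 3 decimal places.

0.304

Of 44 sites, 3 differences are transitions and 8 are transversions, so P = 3/44 ≈ 0.068182 and Q = 8/44 ≈ 0.181818.
Under the Kimura two-parameter model, d = −½ ln(1 − 2P − Q) − ¼ ln(1 − 2Q).
1 − 2P − Q = 0.681818, giving −½ ln(0.681818) = 0.191496.
1 − 2Q = 0.636364, giving −¼ ln(0.636364) = 0.112996.
d = 0.191496 + 0.112996 = 0.304492.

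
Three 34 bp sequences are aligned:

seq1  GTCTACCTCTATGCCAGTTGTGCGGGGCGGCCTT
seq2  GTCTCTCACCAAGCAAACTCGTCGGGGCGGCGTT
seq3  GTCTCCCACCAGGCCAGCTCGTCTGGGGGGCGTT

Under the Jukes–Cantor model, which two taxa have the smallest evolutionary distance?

seq1–seq2: 12/34 differ, p = 0.353, d = 0.477.
seq1–seq3: 11/34 differ, p = 0.324, d = 0.423.
seq2–seq3: 6/34 differ, p = 0.176, d = 0.201.
The smallest distance is between seq2 and seq3.

seq2 and seq3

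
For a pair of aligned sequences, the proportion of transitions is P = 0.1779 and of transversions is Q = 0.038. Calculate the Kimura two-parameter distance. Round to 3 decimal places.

0.270

Under the Kimura two-parameter model, d = −½ ln(1 − 2P − Q) − ¼ ln(1 − 2Q).
1 − 2P − Q = 0.6062, giving −½ ln(0.6062) = 0.250273.
1 − 2Q = 0.924, giving −¼ ln(0.924) = 0.019761.
d = 0.250273 + 0.019761 = 0.270034.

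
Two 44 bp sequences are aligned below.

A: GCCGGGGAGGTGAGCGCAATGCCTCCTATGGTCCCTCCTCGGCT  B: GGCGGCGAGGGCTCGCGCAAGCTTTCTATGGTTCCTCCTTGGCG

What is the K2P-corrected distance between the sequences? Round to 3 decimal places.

Of 44 sites, 4 differences are transitions and 12 are transversions, so P = 4/44 ≈ 0.090909 and Q = 12/44 ≈ 0.272727.
Under the Kimura two-parameter model, d = −½ ln(1 − 2P − Q) − ¼ ln(1 − 2Q).
1 − 2P − Q = 0.545455, giving −½ ln(0.545455) = 0.303067.
1 − 2Q = 0.454546, giving −¼ ln(0.454546) = 0.197114.
d = 0.303067 + 0.197114 = 0.500181.

0.500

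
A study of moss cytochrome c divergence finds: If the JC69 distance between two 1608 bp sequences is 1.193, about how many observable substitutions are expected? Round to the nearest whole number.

Invert JC69: p = (3/4)(1 − e^(−4d/3)) = 0.75 × (1 − e^(-1.590667)) = 0.75 × (1 − 0.203790) = 0.597158.
Expected differing sites = pL ≈ 0.597158 × 1608 = 960.230064 ≈ 960.

960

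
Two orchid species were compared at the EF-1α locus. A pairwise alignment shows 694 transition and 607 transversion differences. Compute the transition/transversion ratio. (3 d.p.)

1.143

R = 694/607 = 1.143327… ≈ 1.143 (to 3 d.p.).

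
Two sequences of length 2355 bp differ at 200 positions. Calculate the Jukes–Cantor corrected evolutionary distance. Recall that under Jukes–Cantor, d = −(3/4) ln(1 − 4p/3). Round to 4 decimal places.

0.0901

p = 200/2355 ≈ 0.084926.
d = −(3/4) ln(1 − 4p/3) = −0.75 ln(1 − 0.113235) = −0.75 ln(0.886765)
  = −0.75 × (-0.120175) = 0.090131 substitutions/site.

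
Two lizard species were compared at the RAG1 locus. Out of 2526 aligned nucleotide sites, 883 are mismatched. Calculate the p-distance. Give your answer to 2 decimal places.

0.35

p = 883/2526 = 0.349564… ≈ 0.35 (to 2 d.p.).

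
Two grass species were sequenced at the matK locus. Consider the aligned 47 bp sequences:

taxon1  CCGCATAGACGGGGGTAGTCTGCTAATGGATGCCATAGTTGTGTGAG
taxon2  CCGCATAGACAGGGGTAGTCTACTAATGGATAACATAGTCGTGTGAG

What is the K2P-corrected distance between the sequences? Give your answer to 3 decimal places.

Of 47 sites, 4 differences are transitions and 1 are transversions, so P = 4/47 ≈ 0.085106 and Q = 1/47 ≈ 0.021277.
Under the Kimura two-parameter model, d = −½ ln(1 − 2P − Q) − ¼ ln(1 − 2Q).
1 − 2P − Q = 0.808511, giving −½ ln(0.808511) = 0.106280.
1 − 2Q = 0.957446, giving −¼ ln(0.957446) = 0.010871.
d = 0.106280 + 0.010871 = 0.117151.

0.117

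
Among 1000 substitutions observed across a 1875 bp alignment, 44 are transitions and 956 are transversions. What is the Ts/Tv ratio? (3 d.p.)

R = 44/956 = 0.046025… ≈ 0.046 (to 3 d.p.).

0.046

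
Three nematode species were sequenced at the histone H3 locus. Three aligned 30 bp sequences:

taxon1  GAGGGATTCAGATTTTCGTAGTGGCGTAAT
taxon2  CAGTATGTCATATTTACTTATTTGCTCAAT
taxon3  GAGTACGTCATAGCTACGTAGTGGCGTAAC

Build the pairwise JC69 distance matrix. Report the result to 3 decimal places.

taxon1–taxon2: 12/30 sites differ → p = 0.4, d = −0.75 ln(1 − 0.533333) = 0.571605 ≈ 0.572.
taxon1–taxon3: 9/30 sites differ → p = 0.3, d = −0.75 ln(1 − 0.4) = 0.383119 ≈ 0.383.
taxon2–taxon3: 10/30 sites differ → p ≈ 0.333333, d = −0.75 ln(1 − 0.444444) = 0.440839 ≈ 0.441.

d(taxon1,taxon2) = 0.572, d(taxon1,taxon3) = 0.383, d(taxon2,taxon3) = 0.441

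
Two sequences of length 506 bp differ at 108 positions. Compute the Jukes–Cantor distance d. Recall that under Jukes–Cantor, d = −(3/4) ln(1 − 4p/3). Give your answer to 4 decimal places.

p = 108/506 ≈ 0.213439.
d = −(3/4) ln(1 − 4p/3) = −0.75 ln(1 − 0.284585) = −0.75 ln(0.715415)
  = −0.75 × (-0.334892) = 0.251169 substitutions/site.

0.2512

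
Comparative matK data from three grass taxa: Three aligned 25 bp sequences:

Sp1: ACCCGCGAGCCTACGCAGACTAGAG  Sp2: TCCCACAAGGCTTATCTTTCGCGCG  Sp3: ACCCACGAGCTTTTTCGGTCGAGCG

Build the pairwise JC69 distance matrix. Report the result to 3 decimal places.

Sp1–Sp2: 13/25 sites differ → p = 0.52, d = −0.75 ln(1 − 0.693333) = 0.886495 ≈ 0.886.
Sp1–Sp3: 9/25 sites differ → p = 0.36, d = −0.75 ln(1 − 0.48) = 0.490445 ≈ 0.490.
Sp2–Sp3: 8/25 sites differ → p = 0.32, d = −0.75 ln(1 − 0.426667) = 0.417216 ≈ 0.417.

d(Sp1,Sp2) = 0.886, d(Sp1,Sp3) = 0.490, d(Sp2,Sp3) = 0.417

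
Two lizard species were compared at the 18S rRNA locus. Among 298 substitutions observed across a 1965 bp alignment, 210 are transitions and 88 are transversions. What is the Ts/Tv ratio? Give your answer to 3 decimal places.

R = 210/88 = 2.386363… ≈ 2.386 (to 3 d.p.).

2.386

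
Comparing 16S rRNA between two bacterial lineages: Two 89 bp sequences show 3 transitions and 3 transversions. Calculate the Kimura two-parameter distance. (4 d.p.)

P = 3/89 ≈ 0.033708 and Q = 3/89 ≈ 0.033708.
Under the Kimura two-parameter model, d = −½ ln(1 − 2P − Q) − ¼ ln(1 − 2Q).
1 − 2P − Q = 0.898876, giving −½ ln(0.898876) = 0.053305.
1 − 2Q = 0.932584, giving −¼ ln(0.932584) = 0.017449.
d = 0.053305 + 0.017449 = 0.070754.

0.0708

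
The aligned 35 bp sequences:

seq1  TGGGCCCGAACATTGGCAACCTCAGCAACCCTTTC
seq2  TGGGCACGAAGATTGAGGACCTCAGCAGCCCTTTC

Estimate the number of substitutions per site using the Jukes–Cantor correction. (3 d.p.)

The sequences differ at 6 of 35 sites (6, 11, 16, 17, 18, 28), so p = 6/35 ≈ 0.171429.
d = −(3/4) ln(1 − 4p/3) = −0.75 ln(1 − 0.228572) = −0.75 ln(0.771428)
  = −0.75 × (-0.259512) = 0.194634 substitutions/site.

0.195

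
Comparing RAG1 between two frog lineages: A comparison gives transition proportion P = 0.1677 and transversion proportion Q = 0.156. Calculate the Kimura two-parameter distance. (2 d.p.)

Under the Kimura two-parameter model, d = −½ ln(1 − 2P − Q) − ¼ ln(1 − 2Q).
1 − 2P − Q = 0.5086, giving −½ ln(0.5086) = 0.338047.
1 − 2Q = 0.688, giving −¼ ln(0.688) = 0.093492.
d = 0.338047 + 0.093492 = 0.431539.

0.43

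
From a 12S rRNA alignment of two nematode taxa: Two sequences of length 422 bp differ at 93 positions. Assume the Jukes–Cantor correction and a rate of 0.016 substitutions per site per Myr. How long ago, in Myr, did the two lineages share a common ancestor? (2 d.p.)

8.15

p = 93/422 ≈ 0.220379.
d = −(3/4) ln(1 − 4p/3) = −0.75 ln(1 − 0.293839) = −0.75 ln(0.706161)
  = −0.75 × (-0.347912) = 0.260934 substitutions/site.
Under a molecular clock d = 2μt, so t = d/(2μ) = 0.260934 / (2 × 0.016) = 8.15 Myr.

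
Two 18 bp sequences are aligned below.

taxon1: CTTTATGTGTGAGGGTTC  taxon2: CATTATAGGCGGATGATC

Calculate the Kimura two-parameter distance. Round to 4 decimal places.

0.6963

Of 18 sites, 4 differences are transitions and 4 are transversions, so P = 4/18 ≈ 0.222222 and Q = 4/18 ≈ 0.222222.
Under the Kimura two-parameter model, d = −½ ln(1 − 2P − Q) − ¼ ln(1 − 2Q).
1 − 2P − Q = 0.333334, giving −½ ln(0.333334) = 0.549305.
1 − 2Q = 0.555556, giving −¼ ln(0.555556) = 0.146946.
d = 0.549305 + 0.146946 = 0.696251.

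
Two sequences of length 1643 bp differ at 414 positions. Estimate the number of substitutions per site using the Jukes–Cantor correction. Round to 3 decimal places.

0.307

p = 414/1643 ≈ 0.251978.
d = −(3/4) ln(1 − 4p/3) = −0.75 ln(1 − 0.335971) = −0.75 ln(0.664029)
  = −0.75 × (-0.409429) = 0.307072 substitutions/site.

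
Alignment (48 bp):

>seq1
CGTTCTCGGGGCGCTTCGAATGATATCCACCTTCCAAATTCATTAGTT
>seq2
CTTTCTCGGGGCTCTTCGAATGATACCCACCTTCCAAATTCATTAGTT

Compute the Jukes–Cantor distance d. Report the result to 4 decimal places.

The sequences differ at 3 of 48 sites (2, 13, 26), so p = 3/48 = 0.0625.
d = −(3/4) ln(1 − 4p/3) = −0.75 ln(1 − 0.083333) = −0.75 ln(0.916667)
  = −0.75 × (-0.087011) = 0.065258 substitutions/site.

0.0653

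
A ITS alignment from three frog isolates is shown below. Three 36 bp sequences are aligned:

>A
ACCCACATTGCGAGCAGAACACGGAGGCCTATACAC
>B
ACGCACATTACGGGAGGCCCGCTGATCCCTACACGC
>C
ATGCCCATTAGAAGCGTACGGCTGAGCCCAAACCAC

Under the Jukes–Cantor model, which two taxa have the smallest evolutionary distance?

A and B

A–B: 13/36 differ, p = 0.361, d = 0.493.
A–C: 16/36 differ, p = 0.444, d = 0.673.
B–C: 14/36 differ, p = 0.389, d = 0.548.
The smallest distance is between A and B.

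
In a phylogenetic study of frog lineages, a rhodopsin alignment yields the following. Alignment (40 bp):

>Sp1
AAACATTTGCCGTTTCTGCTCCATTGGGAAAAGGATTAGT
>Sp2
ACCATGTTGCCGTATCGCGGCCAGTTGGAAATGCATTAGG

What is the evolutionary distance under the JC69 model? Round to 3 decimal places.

0.520

The sequences differ at 15 of 40 sites, so p = 15/40 = 0.375.
d = −(3/4) ln(1 − 4p/3) = −0.75 ln(1 − 0.5) = −0.75 ln(0.5)
  = −0.75 × (-0.693147) = 0.519860 substitutions/site.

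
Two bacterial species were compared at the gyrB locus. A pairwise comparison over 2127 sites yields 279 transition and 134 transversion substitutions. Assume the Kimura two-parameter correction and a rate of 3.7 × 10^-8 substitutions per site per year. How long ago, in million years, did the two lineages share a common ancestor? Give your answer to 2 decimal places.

3.11

P = 279/2127 ≈ 0.131171 and Q = 134/2127 ≈ 0.063.
Under the Kimura two-parameter model, d = −½ ln(1 − 2P − Q) − ¼ ln(1 − 2Q).
1 − 2P − Q = 0.674658, giving −½ ln(0.674658) = 0.196775.
1 − 2Q = 0.874, giving −¼ ln(0.874) = 0.033669.
d = 0.196775 + 0.033669 = 0.230444.
Under a molecular clock d = 2μt, so t = d/(2μ) = 0.230444 / (2 × 3.7 × 10^-8) = 3.11 million years.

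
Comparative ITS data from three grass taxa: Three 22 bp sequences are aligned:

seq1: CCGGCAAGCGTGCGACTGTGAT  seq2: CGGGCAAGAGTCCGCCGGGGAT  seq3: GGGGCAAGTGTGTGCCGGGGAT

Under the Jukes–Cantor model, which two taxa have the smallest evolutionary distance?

seq2 and seq3

seq1–seq2: 6/22 differ, p = 0.273, d = 0.339.
seq1–seq3: 7/22 differ, p = 0.318, d = 0.414.
seq2–seq3: 4/22 differ, p = 0.182, d = 0.208.
The smallest distance is between seq2 and seq3.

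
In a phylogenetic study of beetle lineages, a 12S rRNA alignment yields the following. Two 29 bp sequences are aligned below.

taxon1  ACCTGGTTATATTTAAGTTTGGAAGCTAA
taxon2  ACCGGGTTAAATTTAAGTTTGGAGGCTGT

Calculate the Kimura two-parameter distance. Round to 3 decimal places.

Of 29 sites, 2 differences are transitions and 3 are transversions, so P = 2/29 ≈ 0.068966 and Q = 3/29 ≈ 0.103448.
Under the Kimura two-parameter model, d = −½ ln(1 − 2P − Q) − ¼ ln(1 − 2Q).
1 − 2P − Q = 0.75862, giving −½ ln(0.75862) = 0.138127.
1 − 2Q = 0.793104, giving −¼ ln(0.793104) = 0.057950.
d = 0.138127 + 0.057950 = 0.196077.

0.196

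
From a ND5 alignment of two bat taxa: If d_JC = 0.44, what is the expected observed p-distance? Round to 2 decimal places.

p = (3/4)(1 − e^(−4d/3)) = 0.75 × (1 − e^(-0.586667)) = 0.75 × (1 − 0.556178) = 0.332867.

0.33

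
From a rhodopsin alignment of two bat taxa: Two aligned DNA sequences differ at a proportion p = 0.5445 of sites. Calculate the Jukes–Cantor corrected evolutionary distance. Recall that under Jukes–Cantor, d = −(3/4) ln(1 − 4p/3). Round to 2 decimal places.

0.97

d = −(3/4) ln(1 − 4p/3) = −0.75 ln(1 − 0.726) = −0.75 ln(0.274)
  = −0.75 × (-1.294627) = 0.970970 substitutions/site.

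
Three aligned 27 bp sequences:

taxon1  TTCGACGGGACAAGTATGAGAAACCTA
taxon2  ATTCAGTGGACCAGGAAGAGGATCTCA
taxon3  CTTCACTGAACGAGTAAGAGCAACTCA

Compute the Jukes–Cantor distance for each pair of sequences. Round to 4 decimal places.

taxon1–taxon2: 12/27 sites differ → p ≈ 0.444444, d = −0.75 ln(1 − 0.592592) = 0.673455 ≈ 0.6735.
taxon1–taxon3: 10/27 sites differ → p ≈ 0.37037, d = −0.75 ln(1 − 0.493827) = 0.510658 ≈ 0.5107.
taxon2–taxon3: 7/27 sites differ → p ≈ 0.259259, d = −0.75 ln(1 − 0.345679) = 0.318118 ≈ 0.3181.

d(taxon1,taxon2) = 0.6735, d(taxon1,taxon3) = 0.5107, d(taxon2,taxon3) = 0.3181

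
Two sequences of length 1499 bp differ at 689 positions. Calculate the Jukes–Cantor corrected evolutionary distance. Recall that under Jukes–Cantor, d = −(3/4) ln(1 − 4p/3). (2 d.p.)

0.71

p = 689/1499 ≈ 0.45964.
d = −(3/4) ln(1 − 4p/3) = −0.75 ln(1 − 0.612853) = −0.75 ln(0.387147)
  = −0.75 × (-0.948951) = 0.711713 substitutions/site.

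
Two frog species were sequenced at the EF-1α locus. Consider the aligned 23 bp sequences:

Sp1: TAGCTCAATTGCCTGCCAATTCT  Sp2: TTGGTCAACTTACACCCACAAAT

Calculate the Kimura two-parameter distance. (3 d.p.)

Of 23 sites, 1 differences are transitions and 10 are transversions, so P = 1/23 ≈ 0.043478 and Q = 10/23 ≈ 0.434783.
Under the Kimura two-parameter model, d = −½ ln(1 − 2P − Q) − ¼ ln(1 − 2Q).
1 − 2P − Q = 0.478261, giving −½ ln(0.478261) = 0.368799.
1 − 2Q = 0.130434, giving −¼ ln(0.130434) = 0.509222.
d = 0.368799 + 0.509222 = 0.878021.

0.878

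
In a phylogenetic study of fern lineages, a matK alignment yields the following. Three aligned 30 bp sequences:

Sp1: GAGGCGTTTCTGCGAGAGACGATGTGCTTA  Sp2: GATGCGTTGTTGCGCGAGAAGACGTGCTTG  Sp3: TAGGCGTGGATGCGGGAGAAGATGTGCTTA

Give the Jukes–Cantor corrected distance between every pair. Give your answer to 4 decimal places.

d(Sp1,Sp2) = 0.2795, d(Sp1,Sp3) = 0.2326, d(Sp2,Sp3) = 0.2795

Sp1–Sp2: 7/30 sites differ → p ≈ 0.233333, d = −0.75 ln(1 − 0.311111) = 0.279506 ≈ 0.2795.
Sp1–Sp3: 6/30 sites differ → p = 0.2, d = −0.75 ln(1 − 0.266667) = 0.232617 ≈ 0.2326.
Sp2–Sp3: 7/30 sites differ → p ≈ 0.233333, d = −0.75 ln(1 − 0.311111) = 0.279506 ≈ 0.2795.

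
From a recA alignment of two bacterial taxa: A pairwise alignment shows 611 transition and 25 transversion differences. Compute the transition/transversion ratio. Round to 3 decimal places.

R = 611/25 = 24.440.

24.440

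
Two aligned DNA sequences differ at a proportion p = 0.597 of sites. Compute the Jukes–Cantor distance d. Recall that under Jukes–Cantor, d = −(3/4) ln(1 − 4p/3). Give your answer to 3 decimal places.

1.192

d = −(3/4) ln(1 − 4p/3) = −0.75 ln(1 − 0.796) = −0.75 ln(0.204)
  = −0.75 × (-1.589635) = 1.192226 substitutions/site.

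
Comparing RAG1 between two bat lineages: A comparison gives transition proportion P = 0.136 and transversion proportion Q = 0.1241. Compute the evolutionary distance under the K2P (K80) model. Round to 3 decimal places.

0.323

Under the Kimura two-parameter model, d = −½ ln(1 − 2P − Q) − ¼ ln(1 − 2Q).
1 − 2P − Q = 0.6039, giving −½ ln(0.6039) = 0.252173.
1 − 2Q = 0.7518, giving −¼ ln(0.7518) = 0.071321.
d = 0.252173 + 0.071321 = 0.323494.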